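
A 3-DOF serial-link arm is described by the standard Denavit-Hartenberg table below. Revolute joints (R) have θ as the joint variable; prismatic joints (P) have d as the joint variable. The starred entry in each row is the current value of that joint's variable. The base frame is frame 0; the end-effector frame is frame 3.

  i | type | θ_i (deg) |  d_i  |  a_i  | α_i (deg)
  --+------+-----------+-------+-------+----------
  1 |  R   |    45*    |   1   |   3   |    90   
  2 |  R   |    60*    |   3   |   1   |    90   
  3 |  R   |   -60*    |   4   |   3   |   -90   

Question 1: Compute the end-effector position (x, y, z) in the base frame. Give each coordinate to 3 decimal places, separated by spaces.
after link 1: o_1 = (2.1213, 2.1213, 1.0000)
after link 2: o_2 = (4.5962, 0.3536, 1.8660)
after link 3: o_3 = (5.7389, 5.1705, 1.1651)

5.739 5.170 1.165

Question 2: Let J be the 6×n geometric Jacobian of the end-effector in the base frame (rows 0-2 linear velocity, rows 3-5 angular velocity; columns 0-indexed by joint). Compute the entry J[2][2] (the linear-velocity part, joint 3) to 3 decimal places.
2.250

axis z_2 = (0.6124,0.6124,-0.5000); lever o_n−o_2 = (1.1427,4.8169,-0.7010)
cross product → J_v[:, 2] = (1.9792,-0.1421,2.2500)
J_ω[:, 2] = z_2
entry J[2][2] = 2.2500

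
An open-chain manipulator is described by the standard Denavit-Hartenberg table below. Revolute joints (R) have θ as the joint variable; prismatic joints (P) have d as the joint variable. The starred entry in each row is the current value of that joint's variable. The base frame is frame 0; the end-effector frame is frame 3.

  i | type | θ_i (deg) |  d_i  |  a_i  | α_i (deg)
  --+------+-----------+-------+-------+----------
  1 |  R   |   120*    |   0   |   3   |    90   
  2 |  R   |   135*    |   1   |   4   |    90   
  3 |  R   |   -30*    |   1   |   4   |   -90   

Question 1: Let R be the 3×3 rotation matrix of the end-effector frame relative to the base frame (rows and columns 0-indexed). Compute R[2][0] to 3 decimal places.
0.612

End-effector x-axis (col 0 of R) = (-0.1268,-0.7803,0.6124)
R[2][0] = 0.6124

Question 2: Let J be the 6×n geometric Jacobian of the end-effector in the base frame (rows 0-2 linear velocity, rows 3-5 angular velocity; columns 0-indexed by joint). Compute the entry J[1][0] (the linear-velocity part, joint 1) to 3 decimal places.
-0.081

axis z_0 = ẑ; lever o_n−o_0 = (-0.0806,-1.8604,5.9850)
cross product → J_v[:, 0] = (1.8604,-0.0806,0.0000)
J_ω[:, 0] = z_0
entry J[1][0] = -0.0806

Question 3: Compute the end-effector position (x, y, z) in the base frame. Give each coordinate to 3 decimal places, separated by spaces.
after link 1: o_1 = (-1.5000, 2.5981, 0.0000)
after link 2: o_2 = (0.7802, 0.6486, 2.8284)
after link 3: o_3 = (-0.0806, -1.8604, 5.9850)

-0.081 -1.860 5.985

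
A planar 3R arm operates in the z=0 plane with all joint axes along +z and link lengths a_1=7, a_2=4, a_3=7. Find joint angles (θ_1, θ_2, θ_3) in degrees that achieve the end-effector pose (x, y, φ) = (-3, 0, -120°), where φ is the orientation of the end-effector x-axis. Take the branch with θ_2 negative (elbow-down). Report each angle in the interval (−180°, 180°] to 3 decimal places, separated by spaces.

120.000 -120.000 -120.000

wrist centre = target − a_3·(cos φ, sin φ) = (0.5000, 6.0622)
cos θ_2 = (37.0000−7²−4²)/(2·7·4) = -0.5000; θ_2 = -120.0000° (elbow-down)
β = atan2(6.0622,0.5000) = 85.2850°; ψ = atan2(-3.4641,5.0000) = -34.7150°
θ_1 = β − ψ = 120.0000°
θ_3 = φ − θ_1 − θ_2 = -120.0000° (wrapped to (-180°,180°])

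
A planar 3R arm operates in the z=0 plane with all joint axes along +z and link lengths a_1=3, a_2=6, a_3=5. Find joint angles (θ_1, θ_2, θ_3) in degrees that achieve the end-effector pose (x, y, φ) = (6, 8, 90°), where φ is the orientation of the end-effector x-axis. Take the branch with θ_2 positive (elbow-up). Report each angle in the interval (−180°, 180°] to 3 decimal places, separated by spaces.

-36.870 90.000 36.870

wrist centre = target − a_3·(cos φ, sin φ) = (6.0000, 3.0000)
cos θ_2 = (45.0000−3²−6²)/(2·3·6) = 0.0000; θ_2 = 90.0000° (elbow-up)
β = atan2(3.0000,6.0000) = 26.5651°; ψ = atan2(6.0000,3.0000) = 63.4349°
θ_1 = β − ψ = -36.8699°
θ_3 = φ − θ_1 − θ_2 = 36.8699° (wrapped to (-180°,180°])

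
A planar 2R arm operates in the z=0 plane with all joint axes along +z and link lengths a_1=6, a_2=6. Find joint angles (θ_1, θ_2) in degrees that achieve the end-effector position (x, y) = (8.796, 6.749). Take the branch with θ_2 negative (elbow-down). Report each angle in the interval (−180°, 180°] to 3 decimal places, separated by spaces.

cos θ_2 = (122.9186−6²−6²)/(2·6·6) = 0.7072; θ_2 = -44.9922° (elbow-down)
β = atan2(6.7490,8.7960) = 37.4983°; ψ = atan2(-4.2421,10.2432) = -22.4961°
θ_1 = β − ψ = 59.9944°

59.994 -44.992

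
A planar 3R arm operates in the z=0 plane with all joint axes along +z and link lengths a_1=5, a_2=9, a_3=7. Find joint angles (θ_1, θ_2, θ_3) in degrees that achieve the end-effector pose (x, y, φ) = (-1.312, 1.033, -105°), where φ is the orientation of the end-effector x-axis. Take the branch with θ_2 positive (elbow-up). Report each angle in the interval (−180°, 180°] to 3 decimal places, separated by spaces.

wrist centre = target − a_3·(cos φ, sin φ) = (0.4997, 7.7945)
cos θ_2 = (61.0037−5²−9²)/(2·5·9) = -0.5000; θ_2 = 119.9973° (elbow-up)
β = atan2(7.7945,0.4997) = 86.3316°; ψ = atan2(7.7944,0.5004) = 86.3269°
θ_1 = β − ψ = 0.0047°
θ_3 = φ − θ_1 − θ_2 = 134.9980° (wrapped to (-180°,180°])

0.005 119.997 134.998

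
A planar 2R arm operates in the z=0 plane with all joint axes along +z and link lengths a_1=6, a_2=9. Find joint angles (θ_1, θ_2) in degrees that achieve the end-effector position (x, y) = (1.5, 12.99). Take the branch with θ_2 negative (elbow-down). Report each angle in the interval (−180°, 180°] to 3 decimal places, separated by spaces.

120.004 -60.006

cos θ_2 = (170.9901−6²−9²)/(2·6·9) = 0.4999; θ_2 = -60.0061° (elbow-down)
β = atan2(12.9900,1.5000) = 83.4130°; ψ = atan2(-7.7947,10.4992) = -36.5906°
θ_1 = β − ψ = 120.0036°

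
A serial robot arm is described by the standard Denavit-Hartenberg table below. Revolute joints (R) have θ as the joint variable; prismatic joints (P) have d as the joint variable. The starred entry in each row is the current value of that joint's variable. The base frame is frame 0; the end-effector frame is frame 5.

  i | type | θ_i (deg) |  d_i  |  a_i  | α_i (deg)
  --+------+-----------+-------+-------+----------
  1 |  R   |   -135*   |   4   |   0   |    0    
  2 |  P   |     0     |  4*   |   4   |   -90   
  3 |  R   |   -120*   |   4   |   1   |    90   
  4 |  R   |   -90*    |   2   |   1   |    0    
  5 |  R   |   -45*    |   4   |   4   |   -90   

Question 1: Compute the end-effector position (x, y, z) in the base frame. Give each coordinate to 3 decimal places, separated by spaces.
after link 1: o_1 = (0.0000, 0.0000, 4.0000)
after link 2: o_2 = (-2.8284, -2.8284, 8.0000)
after link 3: o_3 = (0.3536, -5.3033, 8.8660)
after link 4: o_4 = (0.8712, -3.3714, 7.8660)
after link 5: o_5 = (0.3207, 0.0780, 3.4165)

0.321 0.078 3.417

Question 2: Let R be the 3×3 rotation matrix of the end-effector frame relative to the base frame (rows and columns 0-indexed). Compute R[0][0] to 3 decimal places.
End-effector x-axis (col 0 of R) = (-0.7500,0.2500,-0.6124)
R[0][0] = -0.7500

-0.750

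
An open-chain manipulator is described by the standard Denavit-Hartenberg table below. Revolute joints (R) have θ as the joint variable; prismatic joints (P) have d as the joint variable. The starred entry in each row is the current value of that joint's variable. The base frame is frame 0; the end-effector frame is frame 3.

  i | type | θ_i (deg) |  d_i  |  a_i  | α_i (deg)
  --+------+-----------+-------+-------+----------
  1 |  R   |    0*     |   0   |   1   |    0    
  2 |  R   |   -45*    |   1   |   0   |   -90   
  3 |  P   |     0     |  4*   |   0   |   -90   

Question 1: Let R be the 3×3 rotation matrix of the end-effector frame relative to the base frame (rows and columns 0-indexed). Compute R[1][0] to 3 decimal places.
End-effector x-axis (col 0 of R) = (0.7071,-0.7071,0.0000)
R[1][0] = -0.7071

-0.707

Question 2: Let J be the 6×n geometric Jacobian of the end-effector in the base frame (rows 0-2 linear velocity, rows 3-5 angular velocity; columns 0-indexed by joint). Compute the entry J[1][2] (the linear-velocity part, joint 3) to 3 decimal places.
prismatic axis z_2 = (0.7071,0.7071,0.0000)
J_v[:, 2] = z_2; J_ω[:, 2] = (0,0,0)
entry J[1][2] = 0.7071

0.707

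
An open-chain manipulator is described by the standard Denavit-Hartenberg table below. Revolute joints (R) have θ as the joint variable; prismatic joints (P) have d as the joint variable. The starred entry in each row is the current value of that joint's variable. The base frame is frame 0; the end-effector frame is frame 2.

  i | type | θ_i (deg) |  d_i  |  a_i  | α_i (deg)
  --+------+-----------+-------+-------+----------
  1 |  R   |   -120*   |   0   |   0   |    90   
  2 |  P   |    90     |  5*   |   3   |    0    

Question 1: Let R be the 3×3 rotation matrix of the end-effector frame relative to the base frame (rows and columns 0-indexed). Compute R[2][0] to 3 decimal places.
1.000

End-effector x-axis (col 0 of R) = (0.0000,-0.0000,1.0000)
R[2][0] = 1.0000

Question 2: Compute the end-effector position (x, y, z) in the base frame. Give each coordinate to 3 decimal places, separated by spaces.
-4.330 2.500 3.000

after link 1: o_1 = (0.0000, 0.0000, 0.0000)
after link 2: o_2 = (-4.3301, 2.5000, 3.0000)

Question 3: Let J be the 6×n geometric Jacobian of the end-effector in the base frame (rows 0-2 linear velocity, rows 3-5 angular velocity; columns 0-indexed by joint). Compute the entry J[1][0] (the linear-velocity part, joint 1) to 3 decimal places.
axis z_0 = ẑ; lever o_n−o_0 = (-4.3301,2.5000,3.0000)
cross product → J_v[:, 0] = (-2.5000,-4.3301,0.0000)
J_ω[:, 0] = z_0
entry J[1][0] = -4.3301

-4.330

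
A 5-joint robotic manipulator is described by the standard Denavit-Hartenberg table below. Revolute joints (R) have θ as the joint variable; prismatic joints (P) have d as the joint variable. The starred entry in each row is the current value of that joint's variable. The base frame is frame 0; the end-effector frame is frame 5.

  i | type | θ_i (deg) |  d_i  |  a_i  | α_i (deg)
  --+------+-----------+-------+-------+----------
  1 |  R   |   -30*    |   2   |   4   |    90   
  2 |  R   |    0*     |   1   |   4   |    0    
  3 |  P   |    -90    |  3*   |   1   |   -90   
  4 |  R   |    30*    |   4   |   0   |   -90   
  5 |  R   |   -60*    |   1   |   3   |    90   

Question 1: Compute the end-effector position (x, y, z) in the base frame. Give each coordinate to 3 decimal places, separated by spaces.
11.450 -9.364 0.201

after link 1: o_1 = (3.4641, -2.0000, 2.0000)
after link 2: o_2 = (6.4282, -4.8660, 2.0000)
after link 3: o_3 = (4.9282, -7.4641, 1.0000)
after link 4: o_4 = (8.3923, -9.4641, 1.0000)
after link 5: o_5 = (11.4503, -9.3636, 0.2010)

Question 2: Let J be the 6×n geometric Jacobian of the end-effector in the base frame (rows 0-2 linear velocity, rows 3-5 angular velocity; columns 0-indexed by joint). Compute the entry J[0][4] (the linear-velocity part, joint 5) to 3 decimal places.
-0.650

axis z_4 = (0.4330,0.7500,0.5000); lever o_n−o_4 = (3.0580,0.1005,-0.7990)
cross product → J_v[:, 4] = (-0.6495,1.8750,-2.2500)
J_ω[:, 4] = z_4
entry J[0][4] = -0.6495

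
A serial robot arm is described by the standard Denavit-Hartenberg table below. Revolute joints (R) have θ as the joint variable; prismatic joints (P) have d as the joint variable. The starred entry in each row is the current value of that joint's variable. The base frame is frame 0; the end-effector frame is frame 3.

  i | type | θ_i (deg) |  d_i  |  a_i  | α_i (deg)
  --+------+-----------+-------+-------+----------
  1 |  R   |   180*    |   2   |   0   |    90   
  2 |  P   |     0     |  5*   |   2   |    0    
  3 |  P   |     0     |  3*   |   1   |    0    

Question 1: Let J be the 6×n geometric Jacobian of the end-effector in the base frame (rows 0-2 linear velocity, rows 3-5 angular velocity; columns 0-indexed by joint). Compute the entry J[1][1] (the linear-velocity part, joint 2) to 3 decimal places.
1.000

prismatic axis z_1 = (0.0000,1.0000,0.0000)
J_v[:, 1] = z_1; J_ω[:, 1] = (0,0,0)
entry J[1][1] = 1.0000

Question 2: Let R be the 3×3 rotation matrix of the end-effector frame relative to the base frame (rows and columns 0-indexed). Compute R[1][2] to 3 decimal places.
1.000

End-effector z-axis (col 2 of R) = (0.0000,1.0000,0.0000)
R[1][2] = 1.0000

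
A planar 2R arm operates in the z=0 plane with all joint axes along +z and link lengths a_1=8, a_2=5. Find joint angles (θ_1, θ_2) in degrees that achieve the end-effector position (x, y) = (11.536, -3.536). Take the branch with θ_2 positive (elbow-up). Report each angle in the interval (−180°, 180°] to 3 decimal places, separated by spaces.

-34.076 44.986

cos θ_2 = (145.5826−8²−5²)/(2·8·5) = 0.7073; θ_2 = 44.9858° (elbow-up)
β = atan2(-3.5360,11.5360) = -17.0413°; ψ = atan2(3.5347,11.5364) = 17.0346°
θ_1 = β − ψ = -34.0759°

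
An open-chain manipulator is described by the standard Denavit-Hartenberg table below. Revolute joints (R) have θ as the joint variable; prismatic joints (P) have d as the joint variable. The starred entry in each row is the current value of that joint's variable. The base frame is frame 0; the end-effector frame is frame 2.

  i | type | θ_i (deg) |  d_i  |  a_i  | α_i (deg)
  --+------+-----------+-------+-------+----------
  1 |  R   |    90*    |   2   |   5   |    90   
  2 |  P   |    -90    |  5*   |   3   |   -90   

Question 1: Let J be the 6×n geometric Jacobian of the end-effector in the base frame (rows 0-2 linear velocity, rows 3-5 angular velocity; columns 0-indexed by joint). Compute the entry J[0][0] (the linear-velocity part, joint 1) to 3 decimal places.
-5.000

axis z_0 = ẑ; lever o_n−o_0 = (5.0000,5.0000,-1.0000)
cross product → J_v[:, 0] = (-5.0000,5.0000,0.0000)
J_ω[:, 0] = z_0
entry J[0][0] = -5.0000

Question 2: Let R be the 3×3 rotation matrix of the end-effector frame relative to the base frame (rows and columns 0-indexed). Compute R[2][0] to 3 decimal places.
End-effector x-axis (col 0 of R) = (0.0000,0.0000,-1.0000)
R[2][0] = -1.0000

-1.000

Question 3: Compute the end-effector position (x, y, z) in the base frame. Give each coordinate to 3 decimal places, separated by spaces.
after link 1: o_1 = (0.0000, 5.0000, 2.0000)
after link 2: o_2 = (5.0000, 5.0000, -1.0000)

5.000 5.000 -1.000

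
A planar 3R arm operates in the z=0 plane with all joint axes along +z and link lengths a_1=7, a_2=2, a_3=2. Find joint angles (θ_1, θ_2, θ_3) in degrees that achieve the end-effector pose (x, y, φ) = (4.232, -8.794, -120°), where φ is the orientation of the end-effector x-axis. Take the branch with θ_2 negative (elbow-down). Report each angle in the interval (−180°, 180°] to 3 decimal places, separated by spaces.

-46.930 -30.015 -43.055

wrist centre = target − a_3·(cos φ, sin φ) = (5.2320, -7.0619)
cos θ_2 = (77.2450−7²−2²)/(2·7·2) = 0.8659; θ_2 = -30.0154° (elbow-down)
β = atan2(-7.0619,5.2320) = -53.4663°; ψ = atan2(-1.0005,8.7318) = -6.5363°
θ_1 = β − ψ = -46.9300°
θ_3 = φ − θ_1 − θ_2 = -43.0546° (wrapped to (-180°,180°])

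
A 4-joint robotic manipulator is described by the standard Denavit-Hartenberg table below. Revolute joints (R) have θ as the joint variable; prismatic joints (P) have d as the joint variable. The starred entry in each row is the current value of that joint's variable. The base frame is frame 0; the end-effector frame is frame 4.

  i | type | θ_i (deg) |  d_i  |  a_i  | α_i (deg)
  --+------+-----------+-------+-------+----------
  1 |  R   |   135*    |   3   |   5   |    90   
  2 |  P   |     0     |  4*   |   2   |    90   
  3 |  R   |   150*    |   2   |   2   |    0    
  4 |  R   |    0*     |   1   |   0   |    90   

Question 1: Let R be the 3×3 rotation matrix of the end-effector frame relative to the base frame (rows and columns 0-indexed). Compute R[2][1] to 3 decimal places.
End-effector y-axis (col 1 of R) = (0.0000,0.0000,-1.0000)
R[2][1] = -1.0000

-1.000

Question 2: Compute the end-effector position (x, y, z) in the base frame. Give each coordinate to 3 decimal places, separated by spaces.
-0.189 7.261 0.000

after link 1: o_1 = (-3.5355, 3.5355, 3.0000)
after link 2: o_2 = (-2.1213, 7.7782, 3.0000)
after link 3: o_3 = (-0.1895, 7.2605, 1.0000)
after link 4: o_4 = (-0.1895, 7.2605, 0.0000)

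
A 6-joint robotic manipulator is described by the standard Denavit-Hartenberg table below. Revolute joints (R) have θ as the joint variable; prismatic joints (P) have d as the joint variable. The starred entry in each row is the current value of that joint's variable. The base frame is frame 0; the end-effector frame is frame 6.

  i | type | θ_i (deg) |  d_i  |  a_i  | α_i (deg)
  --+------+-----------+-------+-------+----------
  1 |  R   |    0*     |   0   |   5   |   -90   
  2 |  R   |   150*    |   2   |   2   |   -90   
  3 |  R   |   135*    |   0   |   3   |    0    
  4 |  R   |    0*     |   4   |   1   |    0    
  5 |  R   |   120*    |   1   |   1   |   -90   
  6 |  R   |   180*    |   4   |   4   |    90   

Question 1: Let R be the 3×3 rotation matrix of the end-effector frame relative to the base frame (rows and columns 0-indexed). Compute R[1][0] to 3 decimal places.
-0.966

End-effector x-axis (col 0 of R) = (-0.2241,-0.9659,-0.1294)
R[1][0] = -0.9659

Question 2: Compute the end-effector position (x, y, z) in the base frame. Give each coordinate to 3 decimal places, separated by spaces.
after link 1: o_1 = (5.0000, 0.0000, 0.0000)
after link 2: o_2 = (3.2679, 2.0000, -1.0000)
after link 3: o_3 = (5.1051, -0.1213, 0.0607)
after link 4: o_4 = (3.7174, -0.8284, 3.8783)
after link 5: o_5 = (3.4416, 0.1375, 4.8738)
after link 6: o_6 = (-0.8011, -2.6909, 2.4243)

-0.801 -2.691 2.424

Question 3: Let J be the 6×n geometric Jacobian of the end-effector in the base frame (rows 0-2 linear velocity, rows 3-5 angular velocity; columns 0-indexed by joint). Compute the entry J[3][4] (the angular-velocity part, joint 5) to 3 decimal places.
axis z_4 = (-0.5000,0.0000,0.8660); lever o_n−o_4 = (-4.5185,-1.8625,-1.4541)
cross product → J_v[:, 4] = (1.6130,-4.6402,0.9313)
J_ω[:, 4] = z_4
entry J[3][4] = -0.5000

-0.500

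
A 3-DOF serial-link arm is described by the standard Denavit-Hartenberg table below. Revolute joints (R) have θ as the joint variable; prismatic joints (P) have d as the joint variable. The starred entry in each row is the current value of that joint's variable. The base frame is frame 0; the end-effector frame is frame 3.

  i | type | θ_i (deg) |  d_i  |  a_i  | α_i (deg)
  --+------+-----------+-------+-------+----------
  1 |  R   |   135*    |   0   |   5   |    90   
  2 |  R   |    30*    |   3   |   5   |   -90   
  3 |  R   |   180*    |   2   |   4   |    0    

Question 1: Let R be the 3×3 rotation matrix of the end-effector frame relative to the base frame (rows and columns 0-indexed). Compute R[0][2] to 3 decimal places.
End-effector z-axis (col 2 of R) = (0.3536,-0.3536,0.8660)
R[0][2] = 0.3536

0.354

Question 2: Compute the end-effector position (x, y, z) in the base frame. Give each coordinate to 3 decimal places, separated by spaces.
-1.319 5.562 2.232

after link 1: o_1 = (-3.5355, 3.5355, 0.0000)
after link 2: o_2 = (-4.4761, 8.7187, 2.5000)
after link 3: o_3 = (-1.3195, 5.5621, 2.2321)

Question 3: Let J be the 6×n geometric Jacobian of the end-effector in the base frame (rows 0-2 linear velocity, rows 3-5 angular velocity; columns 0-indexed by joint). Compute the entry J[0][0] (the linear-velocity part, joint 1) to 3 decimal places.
axis z_0 = ẑ; lever o_n−o_0 = (-1.3195,5.5621,2.2321)
cross product → J_v[:, 0] = (-5.5621,-1.3195,0.0000)
J_ω[:, 0] = z_0
entry J[0][0] = -5.5621

-5.562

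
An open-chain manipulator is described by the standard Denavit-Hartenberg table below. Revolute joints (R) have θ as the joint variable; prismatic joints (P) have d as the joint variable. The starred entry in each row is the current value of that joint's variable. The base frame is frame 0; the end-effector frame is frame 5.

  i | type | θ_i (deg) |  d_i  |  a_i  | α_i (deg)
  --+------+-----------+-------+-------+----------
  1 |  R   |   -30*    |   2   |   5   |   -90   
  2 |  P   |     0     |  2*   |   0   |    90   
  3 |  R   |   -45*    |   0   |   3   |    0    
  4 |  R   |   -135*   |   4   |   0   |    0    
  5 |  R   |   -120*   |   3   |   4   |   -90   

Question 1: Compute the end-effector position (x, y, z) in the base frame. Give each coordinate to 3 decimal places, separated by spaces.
9.571 -1.666 9.000

after link 1: o_1 = (4.3301, -2.5000, 2.0000)
after link 2: o_2 = (5.3301, -0.7679, 2.0000)
after link 3: o_3 = (6.1066, -3.6657, 2.0000)
after link 4: o_4 = (6.1066, -3.6657, 6.0000)
after link 5: o_5 = (9.5707, -1.6657, 9.0000)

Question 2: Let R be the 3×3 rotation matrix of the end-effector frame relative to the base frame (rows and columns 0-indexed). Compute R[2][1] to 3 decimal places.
End-effector y-axis (col 1 of R) = (-0.0000,0.0000,-1.0000)
R[2][1] = -1.0000

-1.000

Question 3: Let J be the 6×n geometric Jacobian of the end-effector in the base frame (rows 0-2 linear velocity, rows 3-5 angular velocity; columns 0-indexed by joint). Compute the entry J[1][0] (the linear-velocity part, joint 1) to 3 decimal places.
9.571

axis z_0 = ẑ; lever o_n−o_0 = (9.5707,-1.6657,9.0000)
cross product → J_v[:, 0] = (1.6657,9.5707,-0.0000)
J_ω[:, 0] = z_0
entry J[1][0] = 9.5707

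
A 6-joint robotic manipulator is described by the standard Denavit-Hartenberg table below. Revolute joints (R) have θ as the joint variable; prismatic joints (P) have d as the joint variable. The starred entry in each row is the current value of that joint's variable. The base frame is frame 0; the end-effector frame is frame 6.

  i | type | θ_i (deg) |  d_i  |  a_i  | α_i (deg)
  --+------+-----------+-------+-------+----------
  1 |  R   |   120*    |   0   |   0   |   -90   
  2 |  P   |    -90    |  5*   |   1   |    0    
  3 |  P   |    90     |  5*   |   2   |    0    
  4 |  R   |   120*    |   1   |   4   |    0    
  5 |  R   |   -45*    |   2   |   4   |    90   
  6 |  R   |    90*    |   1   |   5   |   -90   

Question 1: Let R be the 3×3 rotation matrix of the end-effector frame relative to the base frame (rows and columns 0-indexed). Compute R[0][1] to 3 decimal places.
End-effector y-axis (col 1 of R) = (0.4830,-0.8365,-0.2588)
R[0][1] = 0.4830

0.483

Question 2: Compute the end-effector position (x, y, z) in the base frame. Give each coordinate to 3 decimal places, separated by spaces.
-16.589 -7.267 -6.069

after link 1: o_1 = (0.0000, 0.0000, 0.0000)
after link 2: o_2 = (-4.3301, -2.5000, 1.0000)
after link 3: o_3 = (-9.6603, -3.2679, 1.0000)
after link 4: o_4 = (-9.5263, -5.5000, -2.4641)
after link 5: o_5 = (-11.7760, -5.6034, -6.3278)
after link 6: o_6 = (-16.5891, -7.2669, -6.0690)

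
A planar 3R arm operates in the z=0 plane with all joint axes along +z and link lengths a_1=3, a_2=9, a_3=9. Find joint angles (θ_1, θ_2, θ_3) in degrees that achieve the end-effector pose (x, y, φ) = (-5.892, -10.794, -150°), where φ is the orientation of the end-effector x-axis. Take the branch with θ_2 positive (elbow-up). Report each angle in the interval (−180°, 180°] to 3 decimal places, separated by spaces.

wrist centre = target − a_3·(cos φ, sin φ) = (1.9022, -6.2940)
cos θ_2 = (43.2329−3²−9²)/(2·3·9) = -0.8661; θ_2 = 150.0036° (elbow-up)
β = atan2(-6.2940,1.9022) = -73.1837°; ψ = atan2(4.4995,-4.7945) = 136.8181°
θ_1 = β − ψ = -210.0017°
θ_3 = φ − θ_1 − θ_2 = -90.0019° (wrapped to (-180°,180°])

149.998 150.004 -90.002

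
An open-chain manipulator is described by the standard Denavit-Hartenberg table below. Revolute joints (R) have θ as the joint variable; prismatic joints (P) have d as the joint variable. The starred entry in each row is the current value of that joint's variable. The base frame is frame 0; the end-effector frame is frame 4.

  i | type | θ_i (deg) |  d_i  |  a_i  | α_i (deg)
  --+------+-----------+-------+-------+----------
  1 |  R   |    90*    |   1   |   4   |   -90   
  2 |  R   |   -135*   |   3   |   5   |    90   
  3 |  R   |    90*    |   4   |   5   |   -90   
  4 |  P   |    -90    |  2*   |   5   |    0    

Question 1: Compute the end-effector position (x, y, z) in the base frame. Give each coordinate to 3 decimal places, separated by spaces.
-8.000 -4.485 -3.243

after link 1: o_1 = (0.0000, 4.0000, 1.0000)
after link 2: o_2 = (-3.0000, 0.4645, 4.5355)
after link 3: o_3 = (-8.0000, -2.3640, 1.7071)
after link 4: o_4 = (-8.0000, -4.4853, -3.2426)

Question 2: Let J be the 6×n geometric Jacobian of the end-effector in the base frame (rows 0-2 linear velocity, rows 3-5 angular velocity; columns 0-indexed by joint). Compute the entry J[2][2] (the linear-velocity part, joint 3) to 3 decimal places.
-3.536

axis z_2 = (-0.0000,-0.7071,-0.7071); lever o_n−o_2 = (-5.0000,-4.9497,-7.7782)
cross product → J_v[:, 2] = (2.0000,3.5355,-3.5355)
J_ω[:, 2] = z_2
entry J[2][2] = -3.5355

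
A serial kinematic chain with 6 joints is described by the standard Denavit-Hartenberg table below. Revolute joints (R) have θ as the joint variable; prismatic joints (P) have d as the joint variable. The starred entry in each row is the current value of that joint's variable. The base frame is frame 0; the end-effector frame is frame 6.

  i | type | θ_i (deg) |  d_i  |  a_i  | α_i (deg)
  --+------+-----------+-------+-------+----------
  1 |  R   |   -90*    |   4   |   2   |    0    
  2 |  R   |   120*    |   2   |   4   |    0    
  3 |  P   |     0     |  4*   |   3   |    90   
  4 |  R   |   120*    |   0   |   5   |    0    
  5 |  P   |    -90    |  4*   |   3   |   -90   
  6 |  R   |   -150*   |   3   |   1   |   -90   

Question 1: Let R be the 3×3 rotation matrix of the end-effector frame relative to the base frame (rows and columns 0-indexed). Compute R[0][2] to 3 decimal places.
End-effector z-axis (col 2 of R) = (0.8080,-0.5335,0.2500)
R[0][2] = 0.8080

0.808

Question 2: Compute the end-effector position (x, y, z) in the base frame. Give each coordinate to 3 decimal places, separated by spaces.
6.449 -3.473 17.995

after link 1: o_1 = (0.0000, -2.0000, 4.0000)
after link 2: o_2 = (3.4641, -0.0000, 6.0000)
after link 3: o_3 = (6.0622, 1.5000, 10.0000)
after link 4: o_4 = (3.8971, 0.2500, 14.3301)
after link 5: o_5 = (8.1471, -1.9151, 15.8301)
after link 6: o_6 = (6.4486, -3.4731, 17.9952)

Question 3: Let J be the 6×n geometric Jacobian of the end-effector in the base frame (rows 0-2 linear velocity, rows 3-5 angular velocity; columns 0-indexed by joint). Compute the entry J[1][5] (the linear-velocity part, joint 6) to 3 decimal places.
-0.533

axis z_5 = (-0.4330,-0.2500,0.8660); lever o_n−o_5 = (-1.6986,-1.5580,2.1651)
cross product → J_v[:, 5] = (0.8080,-0.5335,0.2500)
J_ω[:, 5] = z_5
entry J[1][5] = -0.5335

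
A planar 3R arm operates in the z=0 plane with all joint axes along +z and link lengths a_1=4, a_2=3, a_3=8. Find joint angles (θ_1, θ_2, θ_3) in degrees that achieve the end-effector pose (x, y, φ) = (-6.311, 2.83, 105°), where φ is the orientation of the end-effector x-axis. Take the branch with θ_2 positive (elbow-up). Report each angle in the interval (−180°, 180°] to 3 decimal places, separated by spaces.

wrist centre = target − a_3·(cos φ, sin φ) = (-4.2404, -4.8974)
cos θ_2 = (41.9660−4²−3²)/(2·4·3) = 0.7069; θ_2 = 45.0154° (elbow-up)
β = atan2(-4.8974,-4.2404) = -130.8878°; ψ = atan2(2.1219,6.1207) = 19.1200°
θ_1 = β − ψ = -150.0078°
θ_3 = φ − θ_1 − θ_2 = -150.0076° (wrapped to (-180°,180°])

-150.008 45.015 -150.008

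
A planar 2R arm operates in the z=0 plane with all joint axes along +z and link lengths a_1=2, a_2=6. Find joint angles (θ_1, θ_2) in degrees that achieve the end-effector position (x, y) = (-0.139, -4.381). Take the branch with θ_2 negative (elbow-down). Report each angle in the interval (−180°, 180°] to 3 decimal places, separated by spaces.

45.014 -150.014

cos θ_2 = (19.2125−2²−6²)/(2·2·6) = -0.8661; θ_2 = -150.0139° (elbow-down)
β = atan2(-4.3810,-0.1390) = -91.8173°; ψ = atan2(-2.9987,-3.1969) = -136.8317°
θ_1 = β − ψ = 45.0145°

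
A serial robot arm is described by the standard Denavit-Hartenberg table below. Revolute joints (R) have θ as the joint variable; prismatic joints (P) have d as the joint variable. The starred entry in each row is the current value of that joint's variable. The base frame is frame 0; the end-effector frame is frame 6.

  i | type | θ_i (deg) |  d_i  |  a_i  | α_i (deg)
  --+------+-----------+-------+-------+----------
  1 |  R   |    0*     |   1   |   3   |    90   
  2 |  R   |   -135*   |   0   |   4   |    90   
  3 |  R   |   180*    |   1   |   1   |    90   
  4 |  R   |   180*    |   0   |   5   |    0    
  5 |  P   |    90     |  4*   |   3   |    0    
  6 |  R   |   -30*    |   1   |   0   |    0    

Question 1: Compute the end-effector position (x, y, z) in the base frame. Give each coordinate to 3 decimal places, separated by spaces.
-1.243 -5.000 -6.071

after link 1: o_1 = (3.0000, 0.0000, 1.0000)
after link 2: o_2 = (0.1716, -0.0000, -1.8284)
after link 3: o_3 = (0.1716, -0.0000, -0.4142)
after link 4: o_4 = (-3.3640, 0.0000, -3.9497)
after link 5: o_5 = (-1.2426, -4.0000, -6.0711)
after link 6: o_6 = (-1.2426, -5.0000, -6.0711)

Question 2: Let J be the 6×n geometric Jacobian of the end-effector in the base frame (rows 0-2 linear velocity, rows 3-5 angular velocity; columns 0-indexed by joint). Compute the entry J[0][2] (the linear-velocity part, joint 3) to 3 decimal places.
3.536

axis z_2 = (-0.7071,-0.0000,0.7071); lever o_n−o_2 = (-1.4142,-5.0000,-4.2426)
cross product → J_v[:, 2] = (3.5355,-4.0000,3.5355)
J_ω[:, 2] = z_2
entry J[0][2] = 3.5355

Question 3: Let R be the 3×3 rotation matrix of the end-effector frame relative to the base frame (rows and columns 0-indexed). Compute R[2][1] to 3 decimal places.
0.259

End-effector y-axis (col 1 of R) = (0.9659,-0.0000,0.2588)
R[2][1] = 0.2588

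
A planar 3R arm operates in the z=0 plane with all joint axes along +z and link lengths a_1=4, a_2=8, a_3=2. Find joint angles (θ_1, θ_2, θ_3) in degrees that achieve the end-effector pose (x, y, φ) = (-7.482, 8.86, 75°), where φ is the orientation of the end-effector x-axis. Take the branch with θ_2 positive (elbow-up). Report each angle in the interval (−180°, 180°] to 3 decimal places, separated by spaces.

wrist centre = target − a_3·(cos φ, sin φ) = (-7.9996, 6.9281)
cos θ_2 = (111.9934−4²−8²)/(2·4·8) = 0.4999; θ_2 = 60.0068° (elbow-up)
β = atan2(6.9281,-7.9996) = 139.1055°; ψ = atan2(6.9287,7.9992) = 40.8982°
θ_1 = β − ψ = 98.2073°
θ_3 = φ − θ_1 − θ_2 = -83.2141° (wrapped to (-180°,180°])

98.207 60.007 -83.214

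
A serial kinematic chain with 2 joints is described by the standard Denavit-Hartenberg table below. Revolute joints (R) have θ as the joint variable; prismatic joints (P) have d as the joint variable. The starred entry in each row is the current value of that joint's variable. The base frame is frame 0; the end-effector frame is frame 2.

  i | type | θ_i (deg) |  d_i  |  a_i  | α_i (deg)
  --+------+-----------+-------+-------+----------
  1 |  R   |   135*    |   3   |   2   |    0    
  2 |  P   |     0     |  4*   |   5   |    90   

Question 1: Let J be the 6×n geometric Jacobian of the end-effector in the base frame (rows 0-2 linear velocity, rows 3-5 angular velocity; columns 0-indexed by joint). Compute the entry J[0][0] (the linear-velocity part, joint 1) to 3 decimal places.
-4.950

axis z_0 = ẑ; lever o_n−o_0 = (-4.9497,4.9497,7.0000)
cross product → J_v[:, 0] = (-4.9497,-4.9497,0.0000)
J_ω[:, 0] = z_0
entry J[0][0] = -4.9497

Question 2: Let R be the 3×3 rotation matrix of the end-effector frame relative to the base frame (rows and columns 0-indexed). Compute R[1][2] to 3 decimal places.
End-effector z-axis (col 2 of R) = (0.7071,0.7071,0.0000)
R[1][2] = 0.7071

0.707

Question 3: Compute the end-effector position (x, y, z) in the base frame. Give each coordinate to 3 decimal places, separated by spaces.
after link 1: o_1 = (-1.4142, 1.4142, 3.0000)
after link 2: o_2 = (-4.9497, 4.9497, 7.0000)

-4.950 4.950 7.000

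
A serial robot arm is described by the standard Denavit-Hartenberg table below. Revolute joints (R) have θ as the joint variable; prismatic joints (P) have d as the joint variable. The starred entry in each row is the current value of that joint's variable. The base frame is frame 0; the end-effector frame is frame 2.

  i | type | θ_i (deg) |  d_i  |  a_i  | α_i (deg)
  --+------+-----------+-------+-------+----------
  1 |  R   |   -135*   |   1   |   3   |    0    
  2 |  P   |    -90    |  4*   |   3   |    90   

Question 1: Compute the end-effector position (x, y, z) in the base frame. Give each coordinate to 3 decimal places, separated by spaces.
-4.243 -0.000 5.000

after link 1: o_1 = (-2.1213, -2.1213, 1.0000)
after link 2: o_2 = (-4.2426, -0.0000, 5.0000)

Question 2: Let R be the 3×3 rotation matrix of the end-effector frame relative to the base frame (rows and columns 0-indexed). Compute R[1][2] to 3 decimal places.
End-effector z-axis (col 2 of R) = (0.7071,0.7071,0.0000)
R[1][2] = 0.7071

0.707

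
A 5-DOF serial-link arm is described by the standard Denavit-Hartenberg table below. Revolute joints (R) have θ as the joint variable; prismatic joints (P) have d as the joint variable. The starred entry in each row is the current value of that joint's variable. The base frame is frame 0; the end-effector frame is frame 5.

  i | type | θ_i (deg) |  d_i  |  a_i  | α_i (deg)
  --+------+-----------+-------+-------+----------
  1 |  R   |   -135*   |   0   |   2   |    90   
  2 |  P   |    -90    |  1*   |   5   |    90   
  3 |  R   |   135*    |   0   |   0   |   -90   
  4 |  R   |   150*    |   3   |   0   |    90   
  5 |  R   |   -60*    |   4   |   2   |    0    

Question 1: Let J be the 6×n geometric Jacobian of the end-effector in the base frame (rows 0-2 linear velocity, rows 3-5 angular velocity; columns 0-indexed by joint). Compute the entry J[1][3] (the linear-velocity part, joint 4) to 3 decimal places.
-2.784

axis z_3 = (0.5000,-0.5000,0.7071); lever o_n−o_3 = (-2.7361,-2.8700,1.6984)
cross product → J_v[:, 3] = (1.1802,-2.7839,-2.8030)
J_ω[:, 3] = z_3
entry J[1][3] = -2.7839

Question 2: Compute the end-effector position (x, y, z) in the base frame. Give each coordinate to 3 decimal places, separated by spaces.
after link 1: o_1 = (-1.4142, -1.4142, 0.0000)
after link 2: o_2 = (-2.1213, -0.7071, -5.0000)
after link 3: o_3 = (-2.1213, -0.7071, -5.0000)
after link 4: o_4 = (-0.6213, -2.2071, -2.8787)
after link 5: o_5 = (-4.8574, -3.5771, -3.3016)

-4.857 -3.577 -3.302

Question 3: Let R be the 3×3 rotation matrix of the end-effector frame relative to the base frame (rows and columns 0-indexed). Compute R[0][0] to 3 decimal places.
End-effector x-axis (col 0 of R) = (-0.3933,0.0397,-0.9186)
R[0][0] = -0.3933

-0.393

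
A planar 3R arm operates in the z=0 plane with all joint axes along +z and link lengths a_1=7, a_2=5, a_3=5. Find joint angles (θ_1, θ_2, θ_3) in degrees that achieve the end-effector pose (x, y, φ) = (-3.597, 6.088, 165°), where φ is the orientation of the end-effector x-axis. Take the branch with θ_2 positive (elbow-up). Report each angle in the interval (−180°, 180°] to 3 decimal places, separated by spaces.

29.999 135.002 -0.000

wrist centre = target − a_3·(cos φ, sin φ) = (1.2326, 4.7939)
cos θ_2 = (24.5009−7²−5²)/(2·7·5) = -0.7071; θ_2 = 135.0019° (elbow-up)
β = atan2(4.7939,1.2326) = 75.5802°; ψ = atan2(3.5354,3.4643) = 45.5817°
θ_1 = β − ψ = 29.9985°
θ_3 = φ − θ_1 − θ_2 = -0.0004° (wrapped to (-180°,180°])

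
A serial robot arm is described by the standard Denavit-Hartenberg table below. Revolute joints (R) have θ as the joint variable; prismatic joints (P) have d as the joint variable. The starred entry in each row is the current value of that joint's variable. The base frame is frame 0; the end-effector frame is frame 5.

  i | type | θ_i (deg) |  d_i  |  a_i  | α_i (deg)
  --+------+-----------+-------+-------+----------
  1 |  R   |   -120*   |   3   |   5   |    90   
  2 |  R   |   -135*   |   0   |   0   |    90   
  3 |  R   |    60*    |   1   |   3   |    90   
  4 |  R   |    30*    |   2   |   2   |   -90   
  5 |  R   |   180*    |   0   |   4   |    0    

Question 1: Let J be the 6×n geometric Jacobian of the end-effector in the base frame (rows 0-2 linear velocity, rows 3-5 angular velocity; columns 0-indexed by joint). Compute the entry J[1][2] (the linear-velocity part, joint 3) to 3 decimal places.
axis z_2 = (0.3536,0.6124,0.7071); lever o_n−o_2 = (0.7516,1.4979,-1.6730)
cross product → J_v[:, 2] = (-2.0837,1.1230,0.0694)
J_ω[:, 2] = z_2
entry J[1][2] = 1.1230

1.123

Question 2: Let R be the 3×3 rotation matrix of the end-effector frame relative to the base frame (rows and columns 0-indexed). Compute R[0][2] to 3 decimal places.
End-effector z-axis (col 2 of R) = (0.5928,0.1607,0.7891)
R[0][2] = 0.5928

0.593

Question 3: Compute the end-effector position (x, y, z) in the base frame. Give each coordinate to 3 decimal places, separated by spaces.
-1.748 -2.832 1.327

after link 1: o_1 = (-2.5000, -4.3301, 3.0000)
after link 2: o_2 = (-2.5000, -4.3301, 3.0000)
after link 3: o_3 = (-3.8661, -1.5002, 2.6464)
after link 4: o_4 = (-3.0270, 0.9532, 1.5164)
after link 5: o_5 = (-1.7484, -2.8322, 1.3270)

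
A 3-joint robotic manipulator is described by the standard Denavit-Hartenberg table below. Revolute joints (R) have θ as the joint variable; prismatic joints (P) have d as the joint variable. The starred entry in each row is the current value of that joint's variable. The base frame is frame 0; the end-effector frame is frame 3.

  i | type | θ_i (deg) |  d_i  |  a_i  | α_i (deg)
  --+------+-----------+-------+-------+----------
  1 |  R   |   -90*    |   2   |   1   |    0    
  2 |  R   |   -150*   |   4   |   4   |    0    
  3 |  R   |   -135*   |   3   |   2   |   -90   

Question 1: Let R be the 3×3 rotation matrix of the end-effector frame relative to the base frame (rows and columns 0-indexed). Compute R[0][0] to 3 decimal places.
End-effector x-axis (col 0 of R) = (0.9659,-0.2588,0.0000)
R[0][0] = 0.9659

0.966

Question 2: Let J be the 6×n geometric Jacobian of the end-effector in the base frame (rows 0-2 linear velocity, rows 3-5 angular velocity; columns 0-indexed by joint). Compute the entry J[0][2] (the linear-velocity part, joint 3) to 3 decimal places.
axis z_2 = (0.0000,0.0000,1.0000); lever o_n−o_2 = (1.9319,-0.5176,3.0000)
cross product → J_v[:, 2] = (0.5176,1.9319,-0.0000)
J_ω[:, 2] = z_2
entry J[0][2] = 0.5176

0.518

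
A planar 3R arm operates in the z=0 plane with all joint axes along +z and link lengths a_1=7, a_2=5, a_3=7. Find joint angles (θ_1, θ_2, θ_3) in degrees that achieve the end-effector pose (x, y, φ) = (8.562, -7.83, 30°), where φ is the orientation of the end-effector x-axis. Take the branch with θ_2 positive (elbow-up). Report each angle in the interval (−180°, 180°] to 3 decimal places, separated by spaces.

wrist centre = target − a_3·(cos φ, sin φ) = (2.4998, -11.3300)
cos θ_2 = (134.6180−7²−5²)/(2·7·5) = 0.8660; θ_2 = 30.0062° (elbow-up)
β = atan2(-11.3300,2.4998) = -77.5577°; ψ = atan2(2.5005,11.3299) = 12.4455°
θ_1 = β − ψ = -90.0033°
θ_3 = φ − θ_1 − θ_2 = 89.9971° (wrapped to (-180°,180°])

-90.003 30.006 89.997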